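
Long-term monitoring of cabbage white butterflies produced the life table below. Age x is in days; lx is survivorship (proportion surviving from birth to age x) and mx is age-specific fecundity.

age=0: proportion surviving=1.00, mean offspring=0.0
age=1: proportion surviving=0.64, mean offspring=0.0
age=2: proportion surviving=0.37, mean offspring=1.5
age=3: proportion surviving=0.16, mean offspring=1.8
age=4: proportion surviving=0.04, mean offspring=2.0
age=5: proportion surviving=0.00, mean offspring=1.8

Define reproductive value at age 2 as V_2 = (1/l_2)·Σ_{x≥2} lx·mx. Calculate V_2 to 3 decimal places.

lx·mx for x ≥ 2: 0.555, 0.288, 0.08, 0 → sum = 0.923
V_2 = 0.923 / l_2 = 0.923 / 0.37 = 2.494595… → 2.495

2.495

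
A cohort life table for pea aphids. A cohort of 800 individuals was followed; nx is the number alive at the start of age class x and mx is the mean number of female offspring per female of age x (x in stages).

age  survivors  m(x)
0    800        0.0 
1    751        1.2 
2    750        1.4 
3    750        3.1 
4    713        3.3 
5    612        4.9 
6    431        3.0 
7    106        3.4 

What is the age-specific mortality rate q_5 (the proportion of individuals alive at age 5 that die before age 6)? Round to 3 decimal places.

0.296

lx = nx/n0 = nx/800: 1, 0.93875, 0.9375, 0.9375, 0.89125, 0.765, 0.53875, 0.1325
q_5 = (l_5 − l_6) / l_5 = (0.765 − 0.53875) / 0.765
     = 0.22625 / 0.765 = 0.295752… → 0.296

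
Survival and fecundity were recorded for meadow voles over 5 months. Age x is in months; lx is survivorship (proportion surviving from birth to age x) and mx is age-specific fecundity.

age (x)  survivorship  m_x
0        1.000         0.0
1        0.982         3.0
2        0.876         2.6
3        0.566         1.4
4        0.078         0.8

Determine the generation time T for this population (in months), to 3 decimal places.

1.666

lx·mx: 0, 2.946, 2.2776, 0.7924, 0.0624 → R0 = 6.0784
x·lx·mx: 0, 2.946, 4.5552, 2.3772, 0.2496 → Σ = 10.128
T = 10.128 / 6.0784 = 1.666228… → 1.666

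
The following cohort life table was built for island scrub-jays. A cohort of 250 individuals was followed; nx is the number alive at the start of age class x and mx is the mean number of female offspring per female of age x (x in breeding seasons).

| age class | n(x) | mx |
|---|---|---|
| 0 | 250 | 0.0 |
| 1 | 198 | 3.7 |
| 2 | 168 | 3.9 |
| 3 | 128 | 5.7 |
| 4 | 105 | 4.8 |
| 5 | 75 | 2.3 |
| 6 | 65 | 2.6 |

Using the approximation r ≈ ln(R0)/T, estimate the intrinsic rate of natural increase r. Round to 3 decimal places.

0.902

lx = nx/n0 = nx/250: 1, 0.792, 0.672, 0.512, 0.42, 0.3, 0.26
R0 = Σ lx·mx = 0 + 2.9304 + 2.6208 + 2.9184 + 2.016 + 0.69 + 0.676 = 11.8516
Σ x·lx·mx = 32.4972; T = 32.4972/11.8516 = 2.74201…
r ≈ ln(R0)/T = ln(11.8516)/2.74201… = 0.9017… → 0.902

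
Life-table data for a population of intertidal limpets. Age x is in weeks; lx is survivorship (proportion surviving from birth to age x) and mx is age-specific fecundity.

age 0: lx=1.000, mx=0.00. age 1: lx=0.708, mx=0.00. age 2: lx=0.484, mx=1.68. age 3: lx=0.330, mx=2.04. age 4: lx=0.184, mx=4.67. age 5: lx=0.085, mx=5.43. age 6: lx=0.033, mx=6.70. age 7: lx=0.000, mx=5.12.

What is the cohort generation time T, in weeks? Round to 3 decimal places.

3.539

lx·mx: 0, 0, 0.81312, 0.6732, 0.85928, 0.46155, 0.2211, 0 → R0 = 3.02825
x·lx·mx: 0, 0, 1.62624, 2.0196, 3.43712, 2.30775, 1.3266, 0 → Σ = 10.71731
T = 10.71731 / 3.02825 = 3.53911… → 3.539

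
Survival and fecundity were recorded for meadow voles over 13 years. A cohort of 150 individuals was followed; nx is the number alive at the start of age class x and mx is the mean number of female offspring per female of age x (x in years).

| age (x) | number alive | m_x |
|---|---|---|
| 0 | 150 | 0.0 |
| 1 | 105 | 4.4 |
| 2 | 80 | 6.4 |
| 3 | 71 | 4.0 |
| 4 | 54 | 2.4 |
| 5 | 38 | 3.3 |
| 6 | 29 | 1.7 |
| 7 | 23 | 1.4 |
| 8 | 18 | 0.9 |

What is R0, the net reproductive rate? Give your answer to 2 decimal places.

lx = nx/n0 = nx/150: 1, 0.7, 0.53333…, 0.47333…, 0.36, 0.25333…, 0.19333…, 0.15333…, 0.12
lx·mx by age: 0, 3.08, 3.413333…, 1.893333…, 0.864, 0.836…, 0.328667…, 0.214667…, 0.108
R0 = Σ lx·mx = 10.738… → 10.74

10.74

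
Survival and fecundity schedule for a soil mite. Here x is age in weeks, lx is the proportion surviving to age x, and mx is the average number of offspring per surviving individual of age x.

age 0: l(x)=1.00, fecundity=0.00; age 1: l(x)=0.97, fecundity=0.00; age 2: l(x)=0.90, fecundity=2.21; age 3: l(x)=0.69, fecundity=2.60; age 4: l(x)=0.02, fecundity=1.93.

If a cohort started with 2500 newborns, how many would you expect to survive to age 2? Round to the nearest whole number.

Expected survivors = N0 · l_2 = 2500 × 0.90 = 2250 → 2250

2250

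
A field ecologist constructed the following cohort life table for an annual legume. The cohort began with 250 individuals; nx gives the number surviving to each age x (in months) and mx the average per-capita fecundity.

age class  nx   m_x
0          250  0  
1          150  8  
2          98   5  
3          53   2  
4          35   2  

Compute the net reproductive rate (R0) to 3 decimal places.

7.464

lx = nx/n0 = nx/250: 1, 0.6, 0.392, 0.212, 0.14
lx·mx by age: 0, 4.8, 1.96, 0.424, 0.28
R0 = Σ lx·mx = 7.464 → 7.464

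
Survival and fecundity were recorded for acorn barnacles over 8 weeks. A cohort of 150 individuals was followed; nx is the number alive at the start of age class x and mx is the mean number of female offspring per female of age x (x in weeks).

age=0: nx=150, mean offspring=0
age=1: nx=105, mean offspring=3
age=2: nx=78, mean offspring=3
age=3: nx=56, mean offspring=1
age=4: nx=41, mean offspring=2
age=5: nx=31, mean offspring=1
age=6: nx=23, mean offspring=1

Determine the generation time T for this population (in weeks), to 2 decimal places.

lx = nx/n0 = nx/150: 1, 0.7, 0.52, 0.37333…, 0.27333…, 0.20667…, 0.15333…
lx·mx: 0, 2.1, 1.56, 0.373333…, 0.546667…, 0.206667…, 0.153333… → R0 = 4.94…
x·lx·mx: 0, 2.1, 3.12, 1.12…, 2.186667…, 1.033333…, 0.92… → Σ = 10.48…
T = 10.48… / 4.94… = 2.121457… → 2.12

2.12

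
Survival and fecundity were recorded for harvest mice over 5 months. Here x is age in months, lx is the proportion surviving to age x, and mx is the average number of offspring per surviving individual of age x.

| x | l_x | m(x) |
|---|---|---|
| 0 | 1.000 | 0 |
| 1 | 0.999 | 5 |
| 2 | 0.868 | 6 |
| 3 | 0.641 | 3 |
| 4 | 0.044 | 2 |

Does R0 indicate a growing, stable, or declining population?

growing

R0 = Σ lx·mx = 0 + 4.995 + 5.208 + 1.923 + 0.088 = 12.214
R0 > 1, so the population is growing.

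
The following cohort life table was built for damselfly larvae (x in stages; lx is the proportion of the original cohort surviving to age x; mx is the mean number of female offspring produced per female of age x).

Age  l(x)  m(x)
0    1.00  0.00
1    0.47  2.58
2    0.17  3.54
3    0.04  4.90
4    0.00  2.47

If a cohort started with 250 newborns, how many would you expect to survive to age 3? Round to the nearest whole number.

10

Expected survivors = N0 · l_3 = 250 × 0.04 = 10 → 10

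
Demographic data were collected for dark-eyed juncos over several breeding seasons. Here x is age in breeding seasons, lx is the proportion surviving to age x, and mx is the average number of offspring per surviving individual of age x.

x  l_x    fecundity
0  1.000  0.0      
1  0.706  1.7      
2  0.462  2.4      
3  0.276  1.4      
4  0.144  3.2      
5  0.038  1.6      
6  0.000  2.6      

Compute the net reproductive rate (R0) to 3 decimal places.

3.217

lx·mx by age: 0, 1.2002, 1.1088, 0.3864, 0.4608, 0.0608, 0
R0 = Σ lx·mx = 3.217 → 3.217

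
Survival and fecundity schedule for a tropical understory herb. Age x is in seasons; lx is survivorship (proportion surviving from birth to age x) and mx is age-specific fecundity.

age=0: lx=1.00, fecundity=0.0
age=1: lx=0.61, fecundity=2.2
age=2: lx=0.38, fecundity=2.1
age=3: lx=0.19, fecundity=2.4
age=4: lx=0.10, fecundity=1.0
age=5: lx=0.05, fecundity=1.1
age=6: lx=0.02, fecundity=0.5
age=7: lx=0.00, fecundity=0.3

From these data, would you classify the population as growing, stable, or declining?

R0 = Σ lx·mx = 0 + 1.342 + 0.798 + 0.456 + 0.1 + 0.055 + 0.01 + 0 = 2.761
R0 > 1, so the population is growing.

growing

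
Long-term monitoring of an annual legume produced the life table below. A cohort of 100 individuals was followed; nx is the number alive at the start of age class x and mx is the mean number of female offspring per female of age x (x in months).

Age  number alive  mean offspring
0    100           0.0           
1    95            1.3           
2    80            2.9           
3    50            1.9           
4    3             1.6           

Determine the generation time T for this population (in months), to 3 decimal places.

lx = nx/n0 = nx/100: 1, 0.95, 0.8, 0.5, 0.03
lx·mx: 0, 1.235, 2.32, 0.95, 0.048 → R0 = 4.553
x·lx·mx: 0, 1.235, 4.64, 2.85, 0.192 → Σ = 8.917
T = 8.917 / 4.553 = 1.958489… → 1.958

1.958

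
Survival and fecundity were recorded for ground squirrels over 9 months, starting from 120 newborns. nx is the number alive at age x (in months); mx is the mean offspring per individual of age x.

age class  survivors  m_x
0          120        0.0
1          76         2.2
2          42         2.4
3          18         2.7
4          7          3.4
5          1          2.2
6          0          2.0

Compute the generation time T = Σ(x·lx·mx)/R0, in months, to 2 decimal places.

1.81

lx = nx/n0 = nx/120: 1, 0.63333…, 0.35, 0.15, 0.05833…, 0.00833…, 0
lx·mx: 0, 1.393333…, 0.84, 0.405, 0.198333…, 0.018333…, 0 → R0 = 2.855…
x·lx·mx: 0, 1.393333…, 1.68, 1.215, 0.793333…, 0.091667…, 0 → Σ = 5.173333…
T = 5.173333… / 2.855… = 1.812026… → 1.81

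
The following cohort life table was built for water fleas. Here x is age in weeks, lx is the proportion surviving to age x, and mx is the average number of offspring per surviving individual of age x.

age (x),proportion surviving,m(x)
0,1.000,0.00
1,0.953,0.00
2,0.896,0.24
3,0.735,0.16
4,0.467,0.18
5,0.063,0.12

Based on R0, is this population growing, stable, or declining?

R0 = Σ lx·mx = 0 + 0 + 0.21504 + 0.1176 + 0.08406 + 0.00756 = 0.42426
R0 < 1, so the population is declining.

declining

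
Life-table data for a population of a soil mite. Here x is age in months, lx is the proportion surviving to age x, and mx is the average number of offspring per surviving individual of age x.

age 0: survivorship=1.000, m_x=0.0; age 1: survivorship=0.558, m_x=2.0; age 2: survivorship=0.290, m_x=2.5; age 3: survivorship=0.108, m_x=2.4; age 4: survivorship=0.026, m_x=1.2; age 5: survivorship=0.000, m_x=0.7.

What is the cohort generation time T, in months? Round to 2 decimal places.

lx·mx: 0, 1.116, 0.725, 0.2592, 0.0312, 0 → R0 = 2.1314
x·lx·mx: 0, 1.116, 1.45, 0.7776, 0.1248, 0 → Σ = 3.4684
T = 3.4684 / 2.1314 = 1.627287… → 1.63

1.63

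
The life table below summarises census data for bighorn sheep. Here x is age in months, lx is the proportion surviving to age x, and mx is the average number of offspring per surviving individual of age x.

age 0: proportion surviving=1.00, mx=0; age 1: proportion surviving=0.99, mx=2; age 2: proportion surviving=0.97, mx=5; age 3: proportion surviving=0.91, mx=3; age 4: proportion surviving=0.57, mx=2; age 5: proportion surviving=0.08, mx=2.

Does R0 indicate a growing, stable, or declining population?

R0 = Σ lx·mx = 0 + 1.98 + 4.85 + 2.73 + 1.14 + 0.16 = 10.86
R0 > 1, so the population is growing.

growing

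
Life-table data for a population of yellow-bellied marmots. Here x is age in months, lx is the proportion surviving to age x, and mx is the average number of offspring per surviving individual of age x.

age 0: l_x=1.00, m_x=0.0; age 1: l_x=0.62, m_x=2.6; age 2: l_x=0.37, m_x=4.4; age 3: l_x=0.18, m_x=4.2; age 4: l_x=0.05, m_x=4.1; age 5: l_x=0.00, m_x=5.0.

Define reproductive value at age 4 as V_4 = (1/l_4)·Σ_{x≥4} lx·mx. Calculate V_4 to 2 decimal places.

lx·mx for x ≥ 4: 0.205, 0 → sum = 0.205
V_4 = 0.205 / l_4 = 0.205 / 0.05 = 4.1 → 4.10

4.10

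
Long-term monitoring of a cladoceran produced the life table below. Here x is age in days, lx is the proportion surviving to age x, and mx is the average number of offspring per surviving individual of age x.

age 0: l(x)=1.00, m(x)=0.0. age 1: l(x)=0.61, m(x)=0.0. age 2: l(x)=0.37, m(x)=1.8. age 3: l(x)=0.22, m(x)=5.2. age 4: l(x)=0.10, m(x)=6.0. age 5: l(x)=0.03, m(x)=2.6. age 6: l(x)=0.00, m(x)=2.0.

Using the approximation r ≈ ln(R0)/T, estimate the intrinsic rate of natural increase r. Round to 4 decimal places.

0.3002

R0 = Σ lx·mx = 0 + 0 + 0.666 + 1.144 + 0.6 + 0.078 + 0 = 2.488
Σ x·lx·mx = 7.554; T = 7.554/2.488 = 3.03617…
r ≈ ln(R0)/T = ln(2.488)/3.03617… = 0.300207… → 0.3002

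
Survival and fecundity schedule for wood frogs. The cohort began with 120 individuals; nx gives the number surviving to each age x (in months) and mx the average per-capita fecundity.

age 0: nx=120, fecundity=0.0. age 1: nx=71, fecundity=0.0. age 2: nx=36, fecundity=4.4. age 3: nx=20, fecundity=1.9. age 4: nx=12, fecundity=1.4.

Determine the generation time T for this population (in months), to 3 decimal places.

2.336

lx = nx/n0 = nx/120: 1, 0.59167…, 0.3, 0.16667…, 0.1
lx·mx: 0, 0, 1.32, 0.316667…, 0.14 → R0 = 1.776667…
x·lx·mx: 0, 0, 2.64, 0.95…, 0.56 → Σ = 4.15…
T = 4.15… / 1.776667… = 2.335835… → 2.336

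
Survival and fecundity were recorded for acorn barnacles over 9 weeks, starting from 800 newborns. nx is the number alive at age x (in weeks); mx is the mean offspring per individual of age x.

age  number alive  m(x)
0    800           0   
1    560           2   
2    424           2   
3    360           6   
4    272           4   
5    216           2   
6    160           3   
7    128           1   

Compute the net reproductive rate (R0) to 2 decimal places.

lx = nx/n0 = nx/800: 1, 0.7, 0.53, 0.45, 0.34, 0.27, 0.2, 0.16
lx·mx by age: 0, 1.4, 1.06, 2.7, 1.36, 0.54, 0.6, 0.16
R0 = Σ lx·mx = 7.82 → 7.82

7.82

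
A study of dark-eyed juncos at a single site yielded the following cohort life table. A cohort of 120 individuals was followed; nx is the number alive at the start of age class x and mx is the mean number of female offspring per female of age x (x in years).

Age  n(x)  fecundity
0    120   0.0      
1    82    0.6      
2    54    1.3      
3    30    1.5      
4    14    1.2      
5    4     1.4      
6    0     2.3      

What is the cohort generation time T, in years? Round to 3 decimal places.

lx = nx/n0 = nx/120: 1, 0.68333…, 0.45, 0.25, 0.11667…, 0.03333…, 0
lx·mx: 0, 0.41…, 0.585, 0.375, 0.14…, 0.046667…, 0 → R0 = 1.556667…
x·lx·mx: 0, 0.41…, 1.17, 1.125, 0.56…, 0.233333…, 0 → Σ = 3.498333…
T = 3.498333… / 1.556667… = 2.247323… → 2.247

2.247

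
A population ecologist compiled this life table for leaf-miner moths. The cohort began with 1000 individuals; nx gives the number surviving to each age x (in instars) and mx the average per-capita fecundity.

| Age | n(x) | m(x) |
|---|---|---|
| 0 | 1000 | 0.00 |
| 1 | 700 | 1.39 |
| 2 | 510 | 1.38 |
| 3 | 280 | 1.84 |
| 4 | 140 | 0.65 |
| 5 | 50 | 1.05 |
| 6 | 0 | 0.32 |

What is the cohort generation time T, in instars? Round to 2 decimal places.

1.95

lx = nx/n0 = nx/1000: 1, 0.7, 0.51, 0.28, 0.14, 0.05, 0
lx·mx: 0, 0.973, 0.7038, 0.5152, 0.091, 0.0525, 0 → R0 = 2.3355
x·lx·mx: 0, 0.973, 1.4076, 1.5456, 0.364, 0.2625, 0 → Σ = 4.5527
T = 4.5527 / 2.3355 = 1.949347… → 1.95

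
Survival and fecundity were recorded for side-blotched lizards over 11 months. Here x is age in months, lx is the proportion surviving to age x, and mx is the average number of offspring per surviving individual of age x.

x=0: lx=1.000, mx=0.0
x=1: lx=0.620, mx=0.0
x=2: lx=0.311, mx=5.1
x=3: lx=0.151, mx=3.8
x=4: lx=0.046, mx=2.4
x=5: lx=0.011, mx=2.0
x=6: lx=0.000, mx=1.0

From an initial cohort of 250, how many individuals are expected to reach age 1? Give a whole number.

Expected survivors = N0 · l_1 = 250 × 0.620 = 155 → 155

155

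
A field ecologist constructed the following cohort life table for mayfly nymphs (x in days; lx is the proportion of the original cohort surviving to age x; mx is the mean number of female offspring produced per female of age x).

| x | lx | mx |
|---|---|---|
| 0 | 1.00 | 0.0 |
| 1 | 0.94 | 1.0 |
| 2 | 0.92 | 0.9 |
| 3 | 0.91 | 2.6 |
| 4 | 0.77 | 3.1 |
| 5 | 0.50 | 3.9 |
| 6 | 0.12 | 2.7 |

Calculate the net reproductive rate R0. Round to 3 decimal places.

lx·mx by age: 0, 0.94, 0.828, 2.366, 2.387, 1.95, 0.324
R0 = Σ lx·mx = 8.795 → 8.795

8.795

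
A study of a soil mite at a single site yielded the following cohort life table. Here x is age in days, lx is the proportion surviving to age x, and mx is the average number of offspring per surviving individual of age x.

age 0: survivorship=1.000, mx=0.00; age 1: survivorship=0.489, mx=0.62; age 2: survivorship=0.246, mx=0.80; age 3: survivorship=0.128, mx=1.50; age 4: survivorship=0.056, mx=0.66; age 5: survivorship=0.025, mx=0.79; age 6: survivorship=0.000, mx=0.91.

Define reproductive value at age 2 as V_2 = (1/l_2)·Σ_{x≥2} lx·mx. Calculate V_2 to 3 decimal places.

1.811

lx·mx for x ≥ 2: 0.1968, 0.192, 0.03696, 0.01975, 0 → sum = 0.44551
V_2 = 0.44551 / l_2 = 0.44551 / 0.246 = 1.811016… → 1.811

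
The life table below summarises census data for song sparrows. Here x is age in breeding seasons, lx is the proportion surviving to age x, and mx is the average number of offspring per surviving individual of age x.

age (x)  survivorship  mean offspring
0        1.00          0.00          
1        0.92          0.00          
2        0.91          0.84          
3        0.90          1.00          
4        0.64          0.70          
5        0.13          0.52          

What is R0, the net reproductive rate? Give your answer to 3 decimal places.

lx·mx by age: 0, 0, 0.7644, 0.9, 0.448, 0.0676
R0 = Σ lx·mx = 2.18 → 2.180

2.180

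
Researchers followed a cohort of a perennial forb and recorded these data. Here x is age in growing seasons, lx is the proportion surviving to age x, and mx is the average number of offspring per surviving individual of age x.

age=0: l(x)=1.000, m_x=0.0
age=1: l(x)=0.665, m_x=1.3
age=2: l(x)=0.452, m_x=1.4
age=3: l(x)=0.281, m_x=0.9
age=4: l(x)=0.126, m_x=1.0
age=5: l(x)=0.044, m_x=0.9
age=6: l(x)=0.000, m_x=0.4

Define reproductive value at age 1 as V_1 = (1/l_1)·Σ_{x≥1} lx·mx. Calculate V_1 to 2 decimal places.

lx·mx for x ≥ 1: 0.8645, 0.6328, 0.2529, 0.126, 0.0396, 0 → sum = 1.9158
V_1 = 1.9158 / l_1 = 1.9158 / 0.665 = 2.880902… → 2.88

2.88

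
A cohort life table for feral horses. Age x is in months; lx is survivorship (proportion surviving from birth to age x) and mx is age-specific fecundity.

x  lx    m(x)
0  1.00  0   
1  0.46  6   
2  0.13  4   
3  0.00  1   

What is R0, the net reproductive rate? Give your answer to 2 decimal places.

lx·mx by age: 0, 2.76, 0.52, 0
R0 = Σ lx·mx = 3.28 → 3.28

3.28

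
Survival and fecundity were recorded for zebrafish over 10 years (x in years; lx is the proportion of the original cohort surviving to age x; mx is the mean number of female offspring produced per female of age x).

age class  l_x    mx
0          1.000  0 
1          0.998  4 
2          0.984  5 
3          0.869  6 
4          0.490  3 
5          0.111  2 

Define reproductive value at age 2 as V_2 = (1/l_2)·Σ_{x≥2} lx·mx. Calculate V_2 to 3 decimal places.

12.018

lx·mx for x ≥ 2: 4.92, 5.214, 1.47, 0.222 → sum = 11.826
V_2 = 11.826 / l_2 = 11.826 / 0.984 = 12.018293… → 12.018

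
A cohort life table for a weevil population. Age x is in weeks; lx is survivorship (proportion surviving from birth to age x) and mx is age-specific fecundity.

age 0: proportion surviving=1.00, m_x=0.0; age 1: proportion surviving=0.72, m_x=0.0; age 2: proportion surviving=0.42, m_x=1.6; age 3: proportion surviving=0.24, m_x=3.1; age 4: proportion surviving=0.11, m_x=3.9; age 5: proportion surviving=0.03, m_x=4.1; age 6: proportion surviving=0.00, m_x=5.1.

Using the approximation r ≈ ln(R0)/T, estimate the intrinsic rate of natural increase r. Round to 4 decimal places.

R0 = Σ lx·mx = 0 + 0 + 0.672 + 0.744 + 0.429 + 0.123 + 0 = 1.968
Σ x·lx·mx = 5.907; T = 5.907/1.968 = 3.00152…
r ≈ ln(R0)/T = ln(1.968)/3.00152… = 0.225558… → 0.2256

0.2256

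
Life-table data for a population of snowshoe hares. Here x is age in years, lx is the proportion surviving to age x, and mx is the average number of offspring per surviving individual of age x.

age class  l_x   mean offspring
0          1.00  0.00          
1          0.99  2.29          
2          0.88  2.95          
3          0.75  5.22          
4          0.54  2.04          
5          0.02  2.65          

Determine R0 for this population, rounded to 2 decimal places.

9.93

lx·mx by age: 0, 2.2671, 2.596, 3.915, 1.1016, 0.053
R0 = Σ lx·mx = 9.9327 → 9.93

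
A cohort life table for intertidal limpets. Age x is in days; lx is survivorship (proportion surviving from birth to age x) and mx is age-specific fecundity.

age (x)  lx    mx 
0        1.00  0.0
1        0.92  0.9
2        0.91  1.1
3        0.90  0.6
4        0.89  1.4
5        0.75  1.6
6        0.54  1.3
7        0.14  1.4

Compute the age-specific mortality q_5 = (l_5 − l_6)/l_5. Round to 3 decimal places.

q_5 = (l_5 − l_6) / l_5 = (0.75 − 0.54) / 0.75
     = 0.21 / 0.75 = 0.28 → 0.280

0.280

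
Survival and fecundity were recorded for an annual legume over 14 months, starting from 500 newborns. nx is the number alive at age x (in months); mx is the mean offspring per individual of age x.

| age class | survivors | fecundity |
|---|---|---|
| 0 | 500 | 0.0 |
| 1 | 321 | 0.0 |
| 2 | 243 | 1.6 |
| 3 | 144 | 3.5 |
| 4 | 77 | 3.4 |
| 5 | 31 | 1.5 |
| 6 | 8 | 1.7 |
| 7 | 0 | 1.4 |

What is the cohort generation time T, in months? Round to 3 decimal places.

3.006

lx = nx/n0 = nx/500: 1, 0.642, 0.486, 0.288, 0.154, 0.062, 0.016, 0
lx·mx: 0, 0, 0.7776, 1.008, 0.5236, 0.093, 0.0272, 0 → R0 = 2.4294
x·lx·mx: 0, 0, 1.5552, 3.024, 2.0944, 0.465, 0.1632, 0 → Σ = 7.3018
T = 7.3018 / 2.4294 = 3.005598… → 3.006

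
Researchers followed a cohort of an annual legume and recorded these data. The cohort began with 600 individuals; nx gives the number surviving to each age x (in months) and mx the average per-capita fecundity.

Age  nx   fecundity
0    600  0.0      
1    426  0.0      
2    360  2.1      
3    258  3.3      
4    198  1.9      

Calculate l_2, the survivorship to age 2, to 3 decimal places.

l_2 = n_2/n_0 = 360/600 = 0.6 → 0.600

0.600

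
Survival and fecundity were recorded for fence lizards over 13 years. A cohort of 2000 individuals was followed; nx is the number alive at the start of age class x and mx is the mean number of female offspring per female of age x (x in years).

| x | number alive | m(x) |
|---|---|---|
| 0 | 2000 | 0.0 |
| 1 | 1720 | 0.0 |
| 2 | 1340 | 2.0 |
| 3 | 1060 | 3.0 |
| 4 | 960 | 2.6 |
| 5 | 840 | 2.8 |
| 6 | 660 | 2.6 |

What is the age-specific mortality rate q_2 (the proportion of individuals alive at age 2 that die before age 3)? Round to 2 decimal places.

0.21

lx = nx/n0 = nx/2000: 1, 0.86, 0.67, 0.53, 0.48, 0.42, 0.33
q_2 = (l_2 − l_3) / l_2 = (0.67 − 0.53) / 0.67
     = 0.14 / 0.67 = 0.208955… → 0.21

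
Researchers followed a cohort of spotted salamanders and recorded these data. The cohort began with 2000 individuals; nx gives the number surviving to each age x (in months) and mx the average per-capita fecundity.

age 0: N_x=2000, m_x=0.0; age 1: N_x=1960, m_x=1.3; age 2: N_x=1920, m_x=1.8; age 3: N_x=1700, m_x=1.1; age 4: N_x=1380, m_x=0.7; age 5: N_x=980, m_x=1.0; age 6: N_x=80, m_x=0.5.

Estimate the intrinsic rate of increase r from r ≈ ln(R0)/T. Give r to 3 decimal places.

lx = nx/n0 = nx/2000: 1, 0.98, 0.96, 0.85, 0.69, 0.49, 0.04
R0 = Σ lx·mx = 0 + 1.274 + 1.728 + 0.935 + 0.483 + 0.49 + 0.02 = 4.93
Σ x·lx·mx = 12.037; T = 12.037/4.93 = 2.44158…
r ≈ ln(R0)/T = ln(4.93)/2.44158… = 0.6534… → 0.653

0.653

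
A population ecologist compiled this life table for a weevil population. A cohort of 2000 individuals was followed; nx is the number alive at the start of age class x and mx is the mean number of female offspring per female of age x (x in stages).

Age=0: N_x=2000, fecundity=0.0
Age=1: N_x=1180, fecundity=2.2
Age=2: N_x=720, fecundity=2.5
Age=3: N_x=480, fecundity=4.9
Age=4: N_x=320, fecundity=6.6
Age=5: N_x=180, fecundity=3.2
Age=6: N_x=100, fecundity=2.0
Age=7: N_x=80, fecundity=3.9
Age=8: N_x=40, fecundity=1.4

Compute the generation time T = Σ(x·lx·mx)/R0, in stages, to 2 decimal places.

2.84

lx = nx/n0 = nx/2000: 1, 0.59, 0.36, 0.24, 0.16, 0.09, 0.05, 0.04, 0.02
lx·mx: 0, 1.298, 0.9, 1.176, 1.056, 0.288, 0.1, 0.156, 0.028 → R0 = 5.002
x·lx·mx: 0, 1.298, 1.8, 3.528, 4.224, 1.44, 0.6, 1.092, 0.224 → Σ = 14.206
T = 14.206 / 5.002 = 2.840064… → 2.84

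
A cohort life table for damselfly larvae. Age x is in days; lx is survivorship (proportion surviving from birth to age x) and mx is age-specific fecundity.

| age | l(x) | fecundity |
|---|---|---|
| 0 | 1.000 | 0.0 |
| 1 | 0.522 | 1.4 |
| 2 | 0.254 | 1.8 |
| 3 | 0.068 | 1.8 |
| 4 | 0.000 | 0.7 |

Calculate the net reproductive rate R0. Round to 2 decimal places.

lx·mx by age: 0, 0.7308, 0.4572, 0.1224, 0
R0 = Σ lx·mx = 1.3104 → 1.31

1.31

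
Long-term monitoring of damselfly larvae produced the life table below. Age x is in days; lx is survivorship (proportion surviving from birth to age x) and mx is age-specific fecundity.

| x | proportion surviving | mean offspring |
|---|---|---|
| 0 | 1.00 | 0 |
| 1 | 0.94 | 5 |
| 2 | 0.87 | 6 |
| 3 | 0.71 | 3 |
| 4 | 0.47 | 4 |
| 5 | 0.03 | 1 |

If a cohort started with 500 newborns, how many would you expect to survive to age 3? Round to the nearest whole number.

Expected survivors = N0 · l_3 = 500 × 0.71 = 355 → 355

355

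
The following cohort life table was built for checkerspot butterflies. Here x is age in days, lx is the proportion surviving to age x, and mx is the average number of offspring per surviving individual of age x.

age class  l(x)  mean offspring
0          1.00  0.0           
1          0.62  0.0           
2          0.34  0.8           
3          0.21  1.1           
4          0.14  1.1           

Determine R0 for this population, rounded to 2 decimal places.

0.66

lx·mx by age: 0, 0, 0.272, 0.231, 0.154
R0 = Σ lx·mx = 0.657 → 0.66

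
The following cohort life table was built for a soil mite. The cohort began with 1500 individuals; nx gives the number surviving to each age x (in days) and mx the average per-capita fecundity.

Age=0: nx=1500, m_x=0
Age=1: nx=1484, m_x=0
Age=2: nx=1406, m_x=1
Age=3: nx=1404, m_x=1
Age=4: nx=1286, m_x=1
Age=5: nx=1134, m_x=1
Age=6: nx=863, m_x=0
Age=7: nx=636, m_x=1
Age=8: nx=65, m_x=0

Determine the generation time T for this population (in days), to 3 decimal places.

3.800

lx = nx/n0 = nx/1500: 1, 0.98933…, 0.93733…, 0.936, 0.85733…, 0.756, 0.57533…, 0.424, 0.04333…
lx·mx: 0, 0, 0.937333…, 0.936, 0.857333…, 0.756, 0, 0.424, 0 → R0 = 3.910667…
x·lx·mx: 0, 0, 1.874667…, 2.808, 3.429333…, 3.78, 0, 2.968, 0 → Σ = 14.86…
T = 14.86… / 3.910667… = 3.799864… → 3.800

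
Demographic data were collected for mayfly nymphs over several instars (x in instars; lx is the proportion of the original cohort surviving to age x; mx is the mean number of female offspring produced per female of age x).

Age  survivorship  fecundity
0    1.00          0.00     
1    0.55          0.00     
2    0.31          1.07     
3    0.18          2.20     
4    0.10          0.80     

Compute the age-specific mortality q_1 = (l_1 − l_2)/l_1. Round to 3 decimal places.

q_1 = (l_1 − l_2) / l_1 = (0.55 − 0.31) / 0.55
     = 0.24 / 0.55 = 0.436364… → 0.436

0.436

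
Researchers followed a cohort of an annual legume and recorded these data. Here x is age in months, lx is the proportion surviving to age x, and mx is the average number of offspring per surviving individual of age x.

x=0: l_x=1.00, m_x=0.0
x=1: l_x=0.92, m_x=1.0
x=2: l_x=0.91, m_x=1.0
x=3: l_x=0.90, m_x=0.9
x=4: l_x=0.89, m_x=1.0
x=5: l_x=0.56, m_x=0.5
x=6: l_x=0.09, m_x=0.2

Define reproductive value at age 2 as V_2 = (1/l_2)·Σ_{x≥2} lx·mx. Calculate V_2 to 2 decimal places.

lx·mx for x ≥ 2: 0.91, 0.81, 0.89, 0.28, 0.018 → sum = 2.908
V_2 = 2.908 / l_2 = 2.908 / 0.91 = 3.195604… → 3.20

3.20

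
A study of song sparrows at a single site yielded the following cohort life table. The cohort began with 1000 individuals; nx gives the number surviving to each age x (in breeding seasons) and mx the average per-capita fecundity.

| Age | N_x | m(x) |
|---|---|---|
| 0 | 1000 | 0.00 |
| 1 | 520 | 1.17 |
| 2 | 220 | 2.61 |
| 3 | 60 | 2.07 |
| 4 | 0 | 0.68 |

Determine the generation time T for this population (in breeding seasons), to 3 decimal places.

1.629

lx = nx/n0 = nx/1000: 1, 0.52, 0.22, 0.06, 0
lx·mx: 0, 0.6084, 0.5742, 0.1242, 0 → R0 = 1.3068
x·lx·mx: 0, 0.6084, 1.1484, 0.3726, 0 → Σ = 2.1294
T = 2.1294 / 1.3068 = 1.629477… → 1.629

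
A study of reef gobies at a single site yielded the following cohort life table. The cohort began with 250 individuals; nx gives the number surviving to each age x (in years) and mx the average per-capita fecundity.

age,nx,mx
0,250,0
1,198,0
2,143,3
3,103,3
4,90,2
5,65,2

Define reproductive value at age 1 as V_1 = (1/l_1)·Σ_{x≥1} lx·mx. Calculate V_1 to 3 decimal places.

lx = nx/n0 = nx/250: 1, 0.792, 0.572, 0.412, 0.36, 0.26
lx·mx for x ≥ 1: 0, 1.716, 1.236, 0.72, 0.52 → sum = 4.192
V_1 = 4.192 / l_1 = 4.192 / 0.792 = 5.292929… → 5.293

5.293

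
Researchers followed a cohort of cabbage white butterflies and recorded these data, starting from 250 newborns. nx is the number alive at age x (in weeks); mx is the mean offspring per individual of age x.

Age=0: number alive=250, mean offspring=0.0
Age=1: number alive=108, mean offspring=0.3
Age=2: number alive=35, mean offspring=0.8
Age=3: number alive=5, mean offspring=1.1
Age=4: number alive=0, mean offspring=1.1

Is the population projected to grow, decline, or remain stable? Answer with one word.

declining

lx = nx/n0 = nx/250: 1, 0.432, 0.14, 0.02, 0
R0 = Σ lx·mx = 0 + 0.1296 + 0.112 + 0.022 + 0 = 0.2636
R0 < 1, so the population is declining.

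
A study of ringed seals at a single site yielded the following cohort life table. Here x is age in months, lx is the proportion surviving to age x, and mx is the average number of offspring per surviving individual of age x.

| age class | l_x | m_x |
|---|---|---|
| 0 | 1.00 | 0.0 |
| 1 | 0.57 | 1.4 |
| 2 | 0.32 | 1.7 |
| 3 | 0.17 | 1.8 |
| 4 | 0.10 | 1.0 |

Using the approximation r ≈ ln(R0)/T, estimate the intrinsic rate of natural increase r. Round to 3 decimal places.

R0 = Σ lx·mx = 0 + 0.798 + 0.544 + 0.306 + 0.1 = 1.748
Σ x·lx·mx = 3.204; T = 3.204/1.748 = 1.83295…
r ≈ ln(R0)/T = ln(1.748)/1.83295… = 0.30468… → 0.305

0.305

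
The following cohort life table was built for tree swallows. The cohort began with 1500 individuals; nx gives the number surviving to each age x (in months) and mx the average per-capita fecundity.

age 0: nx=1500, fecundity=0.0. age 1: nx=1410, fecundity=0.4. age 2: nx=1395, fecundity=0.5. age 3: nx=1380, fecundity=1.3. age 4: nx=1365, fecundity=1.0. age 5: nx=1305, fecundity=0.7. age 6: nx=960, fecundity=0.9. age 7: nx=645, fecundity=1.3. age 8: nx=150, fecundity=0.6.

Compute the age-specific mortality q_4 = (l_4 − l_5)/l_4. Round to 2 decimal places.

0.04

lx = nx/n0 = nx/1500: 1, 0.94, 0.93, 0.92, 0.91, 0.87, 0.64, 0.43, 0.1
q_4 = (l_4 − l_5) / l_4 = (0.91 − 0.87) / 0.91
     = 0.04 / 0.91 = 0.043956… → 0.04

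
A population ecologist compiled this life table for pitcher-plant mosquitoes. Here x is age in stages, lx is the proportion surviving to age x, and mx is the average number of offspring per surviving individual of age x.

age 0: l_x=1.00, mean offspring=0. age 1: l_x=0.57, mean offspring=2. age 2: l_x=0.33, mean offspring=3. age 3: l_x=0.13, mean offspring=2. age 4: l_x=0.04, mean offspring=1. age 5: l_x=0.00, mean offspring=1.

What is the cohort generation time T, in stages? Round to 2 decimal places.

1.67

lx·mx: 0, 1.14, 0.99, 0.26, 0.04, 0 → R0 = 2.43
x·lx·mx: 0, 1.14, 1.98, 0.78, 0.16, 0 → Σ = 4.06
T = 4.06 / 2.43 = 1.670782… → 1.67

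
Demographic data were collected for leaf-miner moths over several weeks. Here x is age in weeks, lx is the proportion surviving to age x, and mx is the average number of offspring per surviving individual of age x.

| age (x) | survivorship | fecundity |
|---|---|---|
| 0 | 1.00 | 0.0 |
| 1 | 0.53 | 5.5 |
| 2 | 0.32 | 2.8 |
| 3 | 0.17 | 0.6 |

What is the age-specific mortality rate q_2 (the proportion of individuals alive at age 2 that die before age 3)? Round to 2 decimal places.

q_2 = (l_2 − l_3) / l_2 = (0.32 − 0.17) / 0.32
     = 0.15 / 0.32 = 0.46875 → 0.47

0.47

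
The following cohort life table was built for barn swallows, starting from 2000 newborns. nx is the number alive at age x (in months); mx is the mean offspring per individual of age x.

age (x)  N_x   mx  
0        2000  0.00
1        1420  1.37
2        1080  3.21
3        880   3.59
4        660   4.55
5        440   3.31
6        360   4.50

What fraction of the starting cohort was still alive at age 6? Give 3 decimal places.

l_6 = n_6/n_0 = 360/2000 = 0.18 → 0.180

0.180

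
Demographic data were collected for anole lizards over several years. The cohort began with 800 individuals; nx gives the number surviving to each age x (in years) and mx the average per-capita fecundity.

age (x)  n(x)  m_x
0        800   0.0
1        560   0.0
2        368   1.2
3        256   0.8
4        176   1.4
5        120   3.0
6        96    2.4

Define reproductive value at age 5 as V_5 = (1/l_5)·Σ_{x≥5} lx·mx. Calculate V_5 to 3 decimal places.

4.920

lx = nx/n0 = nx/800: 1, 0.7, 0.46, 0.32, 0.22, 0.15, 0.12
lx·mx for x ≥ 5: 0.45, 0.288 → sum = 0.738
V_5 = 0.738 / l_5 = 0.738 / 0.15 = 4.92 → 4.920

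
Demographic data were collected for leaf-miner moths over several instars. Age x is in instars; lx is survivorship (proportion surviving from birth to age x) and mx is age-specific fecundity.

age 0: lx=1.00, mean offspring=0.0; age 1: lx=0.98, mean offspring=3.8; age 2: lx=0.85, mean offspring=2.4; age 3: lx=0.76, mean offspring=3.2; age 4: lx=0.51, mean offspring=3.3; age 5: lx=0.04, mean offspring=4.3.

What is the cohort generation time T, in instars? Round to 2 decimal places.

lx·mx: 0, 3.724, 2.04, 2.432, 1.683, 0.172 → R0 = 10.051
x·lx·mx: 0, 3.724, 4.08, 7.296, 6.732, 0.86 → Σ = 22.692
T = 22.692 / 10.051 = 2.257686… → 2.26

2.26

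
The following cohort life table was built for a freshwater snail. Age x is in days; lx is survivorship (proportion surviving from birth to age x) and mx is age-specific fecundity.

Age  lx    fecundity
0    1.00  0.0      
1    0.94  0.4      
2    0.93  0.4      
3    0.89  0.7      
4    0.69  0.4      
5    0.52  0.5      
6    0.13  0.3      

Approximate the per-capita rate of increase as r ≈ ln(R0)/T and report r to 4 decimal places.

R0 = Σ lx·mx = 0 + 0.376 + 0.372 + 0.623 + 0.276 + 0.26 + 0.039 = 1.946
Σ x·lx·mx = 5.627; T = 5.627/1.946 = 2.89157…
r ≈ ln(R0)/T = ln(1.946)/2.89157… = 0.230247… → 0.2302

0.2302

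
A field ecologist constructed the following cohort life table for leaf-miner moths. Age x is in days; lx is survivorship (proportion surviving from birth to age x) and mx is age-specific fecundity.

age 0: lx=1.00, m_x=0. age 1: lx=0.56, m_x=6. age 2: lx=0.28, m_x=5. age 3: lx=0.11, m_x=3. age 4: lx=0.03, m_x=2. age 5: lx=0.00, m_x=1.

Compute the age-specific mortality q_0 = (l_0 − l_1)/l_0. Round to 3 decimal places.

0.440

q_0 = (l_0 − l_1) / l_0 = (1 − 0.56) / 1
     = 0.44 / 1 = 0.44 → 0.440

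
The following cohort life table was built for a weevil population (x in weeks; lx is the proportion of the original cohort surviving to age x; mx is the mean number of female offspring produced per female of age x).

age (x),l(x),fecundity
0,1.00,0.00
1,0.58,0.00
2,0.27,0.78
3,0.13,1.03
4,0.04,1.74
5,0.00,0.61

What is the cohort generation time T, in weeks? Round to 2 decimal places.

lx·mx: 0, 0, 0.2106, 0.1339, 0.0696, 0 → R0 = 0.4141
x·lx·mx: 0, 0, 0.4212, 0.4017, 0.2784, 0 → Σ = 1.1013
T = 1.1013 / 0.4141 = 2.659503… → 2.66

2.66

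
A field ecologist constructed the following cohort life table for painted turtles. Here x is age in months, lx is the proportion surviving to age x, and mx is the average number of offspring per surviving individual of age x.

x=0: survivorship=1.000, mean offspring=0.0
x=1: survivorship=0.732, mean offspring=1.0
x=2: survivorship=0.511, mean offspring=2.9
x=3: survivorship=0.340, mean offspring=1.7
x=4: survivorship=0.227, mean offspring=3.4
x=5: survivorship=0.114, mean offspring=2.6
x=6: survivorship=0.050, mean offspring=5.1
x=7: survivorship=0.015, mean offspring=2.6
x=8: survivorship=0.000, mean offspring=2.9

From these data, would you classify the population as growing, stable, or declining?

growing

R0 = Σ lx·mx = 0 + 0.732 + 1.4819 + 0.578 + 0.7718 + 0.2964 + 0.255 + 0.039 + 0 = 4.1541
R0 > 1, so the population is growing.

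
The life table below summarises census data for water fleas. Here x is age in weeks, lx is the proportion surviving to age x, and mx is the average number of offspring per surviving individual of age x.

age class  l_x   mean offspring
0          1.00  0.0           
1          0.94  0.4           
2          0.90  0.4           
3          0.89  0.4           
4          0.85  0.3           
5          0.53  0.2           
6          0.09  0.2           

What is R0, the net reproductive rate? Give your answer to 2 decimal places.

lx·mx by age: 0, 0.376, 0.36, 0.356, 0.255, 0.106, 0.018
R0 = Σ lx·mx = 1.471 → 1.47

1.47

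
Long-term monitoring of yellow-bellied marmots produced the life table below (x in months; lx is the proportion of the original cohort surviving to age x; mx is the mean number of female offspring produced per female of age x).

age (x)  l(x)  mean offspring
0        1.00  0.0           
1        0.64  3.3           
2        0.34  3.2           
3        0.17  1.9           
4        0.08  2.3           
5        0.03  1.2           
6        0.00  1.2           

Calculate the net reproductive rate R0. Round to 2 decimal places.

3.74

lx·mx by age: 0, 2.112, 1.088, 0.323, 0.184, 0.036, 0
R0 = Σ lx·mx = 3.743 → 3.74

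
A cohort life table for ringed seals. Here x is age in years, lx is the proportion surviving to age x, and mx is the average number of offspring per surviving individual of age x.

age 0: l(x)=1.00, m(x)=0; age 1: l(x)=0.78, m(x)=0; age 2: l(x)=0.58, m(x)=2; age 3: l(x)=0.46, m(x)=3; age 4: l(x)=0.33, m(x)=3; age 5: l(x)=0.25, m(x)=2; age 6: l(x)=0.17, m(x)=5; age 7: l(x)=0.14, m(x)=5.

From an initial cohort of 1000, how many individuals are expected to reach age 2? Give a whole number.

580

Expected survivors = N0 · l_2 = 1000 × 0.58 = 580 → 580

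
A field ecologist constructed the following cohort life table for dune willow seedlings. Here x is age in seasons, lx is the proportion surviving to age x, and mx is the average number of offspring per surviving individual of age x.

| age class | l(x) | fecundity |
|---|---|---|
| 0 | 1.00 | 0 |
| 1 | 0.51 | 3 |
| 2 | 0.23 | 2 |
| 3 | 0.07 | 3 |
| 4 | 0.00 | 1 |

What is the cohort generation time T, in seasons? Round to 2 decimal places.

lx·mx: 0, 1.53, 0.46, 0.21, 0 → R0 = 2.2
x·lx·mx: 0, 1.53, 0.92, 0.63, 0 → Σ = 3.08
T = 3.08 / 2.2 = 1.4 → 1.40

1.40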